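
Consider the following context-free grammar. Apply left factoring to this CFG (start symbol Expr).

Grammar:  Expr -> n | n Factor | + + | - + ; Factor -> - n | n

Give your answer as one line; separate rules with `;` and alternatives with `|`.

Expr has alternatives sharing prefix 'n': factor to Expr → n Expr1 with Expr1 → ε | Factor.

Expr -> + + | - + | n Expr1; Factor -> - n | n; Expr1 -> ε | Factor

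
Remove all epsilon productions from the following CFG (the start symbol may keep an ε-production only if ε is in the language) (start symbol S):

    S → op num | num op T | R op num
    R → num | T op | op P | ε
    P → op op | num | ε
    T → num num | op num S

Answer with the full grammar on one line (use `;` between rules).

S → op num | num op T | R op num; R → num | T op | op P | op; P → op op | num; T → num num | op num S

Nullable set = {P, R}.
ε ∉ L(G), so no ε-production is kept.
Add the nullable-subset variants: R → op P gives op P | op.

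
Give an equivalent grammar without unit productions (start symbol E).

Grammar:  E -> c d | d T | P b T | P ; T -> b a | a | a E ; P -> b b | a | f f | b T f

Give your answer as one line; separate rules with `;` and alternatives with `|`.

E -> c d | d T | P b T | b b | a | f f | b T f; T -> b a | a | a E; P -> b b | a | f f | b T f

Unit pairs: E ⇒* {P}.
For every A with A ⇒* B via unit rules, add B's non-unit alternatives to A; then delete every rule of the form X → Y.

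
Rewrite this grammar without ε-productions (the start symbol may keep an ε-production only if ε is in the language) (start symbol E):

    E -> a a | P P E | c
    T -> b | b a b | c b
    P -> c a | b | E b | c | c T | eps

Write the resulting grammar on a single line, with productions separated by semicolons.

E -> a a | P P E | P E | c; T -> b | b a b | c b; P -> c a | b | E b | c | c T

The nullable symbols are {P}.
ε ∉ L(G), so no ε-production is kept.
Add the nullable-subset variants: E → P P E gives P P E | P E.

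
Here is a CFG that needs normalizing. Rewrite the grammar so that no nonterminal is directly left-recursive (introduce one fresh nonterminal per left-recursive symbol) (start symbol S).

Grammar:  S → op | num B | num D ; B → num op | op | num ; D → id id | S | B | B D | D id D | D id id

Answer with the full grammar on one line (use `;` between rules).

Directly left-recursive nonterminal: D.
For D: α = {id D, id id}, β = {id id, S, B, B D}. Rewrite as D → β D' and D' → α D' | ε.

S → op | num B | num D; B → num op | op | num; D → id id D' | S D' | B D' | B D D'; D' → id D D' | id id D' | ε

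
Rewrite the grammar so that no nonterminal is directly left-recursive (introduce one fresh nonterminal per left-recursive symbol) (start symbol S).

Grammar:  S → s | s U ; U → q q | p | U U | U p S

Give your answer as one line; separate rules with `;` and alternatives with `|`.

S → s | s U; U → q q U' | p U'; U' → U U' | p S U' | eps

Left recursion appears on U.
For U: α = {U, p S}, β = {q q, p}. Rewrite as U → β U' and U' → α U' | ε.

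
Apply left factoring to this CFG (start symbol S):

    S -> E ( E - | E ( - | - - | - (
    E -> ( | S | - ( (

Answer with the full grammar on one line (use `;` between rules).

S has alternatives sharing prefix 'E (': factor to S → E ( S' with S' → E - | -.
S has alternatives sharing prefix '-': factor to S → - S'' with S'' → - | (.

S -> E ( S' | - S''; E -> ( | S | - ( (; S' -> E - | -; S'' -> - | (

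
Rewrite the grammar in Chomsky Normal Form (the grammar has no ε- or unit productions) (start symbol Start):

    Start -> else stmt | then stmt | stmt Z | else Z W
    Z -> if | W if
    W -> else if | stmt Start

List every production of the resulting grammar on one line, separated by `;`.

Start -> X1 X2 | X3 X2 | X2 Z | X1 Y1; Z -> if | W X4; W -> X1 X4 | X2 Start; X1 -> else; X2 -> stmt; X3 -> then; X4 -> if; Y1 -> Z W

Introduce a nonterminal for each terminal appearing in a rule of length ≥ 2: X1 → else, X2 → stmt, X3 → then, X4 → if.
Binarize each right-hand side of length ≥ 3 by chaining fresh nonterminals (Y1, Y2, …): affected rules were Start → X1 Z W.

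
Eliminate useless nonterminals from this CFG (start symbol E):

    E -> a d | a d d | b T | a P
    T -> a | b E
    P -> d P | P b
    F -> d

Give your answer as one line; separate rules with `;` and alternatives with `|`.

E -> a d | a d d | b T; T -> a | b E

Generating nonterminals: {E, F, T}.
Reachable from E after that: {E, T}.
Removed useless symbols: {F, P} and every production mentioning them.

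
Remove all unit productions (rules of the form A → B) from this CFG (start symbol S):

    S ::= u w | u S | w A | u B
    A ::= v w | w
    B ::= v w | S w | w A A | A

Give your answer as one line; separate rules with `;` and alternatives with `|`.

Unit pairs: B ⇒* {A}.
For each unit pair (A, B), copy every non-unit production of B to A, then drop all unit productions.

S ::= u w | u S | w A | u B; A ::= v w | w; B ::= v w | S w | w A A | w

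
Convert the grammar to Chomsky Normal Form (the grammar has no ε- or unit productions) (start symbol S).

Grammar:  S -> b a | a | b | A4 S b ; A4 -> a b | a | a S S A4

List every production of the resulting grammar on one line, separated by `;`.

Introduce a nonterminal for each terminal appearing in a rule of length ≥ 2: X1 → b, X2 → a.
Binarize each right-hand side of length ≥ 3 by chaining fresh nonterminals (Y1, Y2, …): affected rules were S → A4 S X1; A4 → X2 S S A4.

S -> X1 X2 | a | b | A4 Y1; A4 -> X2 X1 | a | X2 Y2; X1 -> b; X2 -> a; Y1 -> S X1; Y2 -> S Y3; Y3 -> S A4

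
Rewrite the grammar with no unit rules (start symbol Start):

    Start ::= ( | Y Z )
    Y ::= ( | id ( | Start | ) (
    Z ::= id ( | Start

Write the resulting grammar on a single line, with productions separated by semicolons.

Unit pairs: Y ⇒* {Start}; Z ⇒* {Start}.
For each unit pair (A, B), copy every non-unit production of B to A, then drop all unit productions.

Start ::= ( | Y Z ); Y ::= ( | Y Z ) | id ( | ) (; Z ::= id ( | ( | Y Z )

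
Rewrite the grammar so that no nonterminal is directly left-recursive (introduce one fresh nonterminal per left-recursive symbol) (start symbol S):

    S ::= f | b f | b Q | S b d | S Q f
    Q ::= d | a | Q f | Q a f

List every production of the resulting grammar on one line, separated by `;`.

Directly left-recursive nonterminals: S, Q.
For S: α = {b d, Q f}, β = {f, b f, b Q}. Rewrite as S → β S' and S' → α S' | ε.
For Q: α = {f, a f}, β = {d, a}. Rewrite as Q → β Q' and Q' → α Q' | ε.

S ::= f S' | b f S' | b Q S'; Q ::= d Q' | a Q'; S' ::= b d S' | Q f S' | epsilon; Q' ::= f Q' | a f Q' | epsilon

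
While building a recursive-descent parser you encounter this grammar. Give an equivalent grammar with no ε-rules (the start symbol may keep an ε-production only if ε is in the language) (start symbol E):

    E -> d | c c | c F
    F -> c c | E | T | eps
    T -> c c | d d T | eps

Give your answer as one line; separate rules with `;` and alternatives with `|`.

E -> d | c c | c F | c; F -> c c | E | T; T -> c c | d d T | d d

Nullable set = {F, T}.
ε ∉ L(G), so no ε-production is kept.
Add the nullable-subset variants: E → c F gives c F | c. T → d d T gives d d T | d d.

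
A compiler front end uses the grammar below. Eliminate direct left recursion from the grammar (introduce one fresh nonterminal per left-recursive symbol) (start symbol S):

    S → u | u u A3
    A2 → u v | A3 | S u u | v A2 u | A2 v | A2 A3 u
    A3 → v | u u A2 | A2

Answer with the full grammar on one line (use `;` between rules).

S → u | u u A3; A2 → u v A2' | A3 A2' | S u u A2' | v A2 u A2'; A3 → v | u u A2 | A2; A2' → v A2' | A3 u A2' | ε

A2 is directly left-recursive.
For A2: α = {v, A3 u}, β = {u v, A3, S u u, v A2 u}. Rewrite as A2 → β A2' and A2' → α A2' | ε.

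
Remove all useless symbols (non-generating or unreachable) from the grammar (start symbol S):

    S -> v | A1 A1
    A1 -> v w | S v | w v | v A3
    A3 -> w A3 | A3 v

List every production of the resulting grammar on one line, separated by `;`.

S -> v | A1 A1; A1 -> v w | S v | w v

Generating nonterminals: {A1, S}.
Reachable from S after that: {A1, S}.
Removed useless symbols: {A3} and every production mentioning them.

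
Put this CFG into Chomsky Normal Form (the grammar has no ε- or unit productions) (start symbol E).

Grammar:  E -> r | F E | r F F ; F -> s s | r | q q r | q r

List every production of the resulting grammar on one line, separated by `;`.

E -> r | F E | X1 Y1; F -> X2 X2 | r | X3 Y2 | X3 X1; X1 -> r; X2 -> s; X3 -> q; Y1 -> F F; Y2 -> X3 X1

Introduce a nonterminal for each terminal appearing in a rule of length ≥ 2: X1 → r, X2 → s, X3 → q.
Binarize each right-hand side of length ≥ 3 by chaining fresh nonterminals (Y1, Y2, …): affected rules were E → X1 F F; F → X3 X3 X1.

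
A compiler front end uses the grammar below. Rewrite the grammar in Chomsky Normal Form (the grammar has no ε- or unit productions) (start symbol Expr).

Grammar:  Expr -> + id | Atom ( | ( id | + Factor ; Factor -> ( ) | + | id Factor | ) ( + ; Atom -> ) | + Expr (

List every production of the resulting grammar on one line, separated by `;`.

Introduce a nonterminal for each terminal appearing in a rule of length ≥ 2: X1 → +, X2 → id, X3 → (, X4 → ).
Binarize each right-hand side of length ≥ 3 by chaining fresh nonterminals (Y1, Y2, …): affected rules were Factor → X4 X3 X1; Atom → X1 Expr X3.

Expr -> X1 X2 | Atom X3 | X3 X2 | X1 Factor; Factor -> X3 X4 | + | X2 Factor | X4 Y1; Atom -> ) | X1 Y2; X1 -> +; X2 -> id; X3 -> (; X4 -> ); Y1 -> X3 X1; Y2 -> Expr X3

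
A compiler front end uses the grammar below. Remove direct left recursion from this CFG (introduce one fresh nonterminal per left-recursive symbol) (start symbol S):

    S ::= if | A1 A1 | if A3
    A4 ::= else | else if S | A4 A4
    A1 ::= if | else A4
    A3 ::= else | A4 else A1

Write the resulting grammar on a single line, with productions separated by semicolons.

Directly left-recursive nonterminal: A4.
For A4: α = {A4}, β = {else, else if S}. Rewrite as A4 → β A4' and A4' → α A4' | ε.

S ::= if | A1 A1 | if A3; A4 ::= else A4' | else if S A4'; A1 ::= if | else A4; A3 ::= else | A4 else A1; A4' ::= A4 A4' | ε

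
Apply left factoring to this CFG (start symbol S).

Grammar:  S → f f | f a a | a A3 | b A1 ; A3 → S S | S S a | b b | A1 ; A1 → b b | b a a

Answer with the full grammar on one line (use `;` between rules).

S → a A3 | b A1 | f S'; A3 → b b | A1 | S S A3'; A1 → b A1'; S' → f | a a; A3' → epsilon | a; A1' → b | a a

S has alternatives sharing prefix 'f': factor to S → f S' with S' → f | a a.
A3 has alternatives sharing prefix 'S S': factor to A3 → S S A3' with A3' → ε | a.
A1 has alternatives sharing prefix 'b': factor to A1 → b A1' with A1' → b | a a.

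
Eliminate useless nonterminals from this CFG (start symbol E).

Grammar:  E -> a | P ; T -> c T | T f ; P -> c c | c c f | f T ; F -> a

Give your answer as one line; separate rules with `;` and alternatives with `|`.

E -> a | P; P -> c c | c c f

Generating nonterminals: {E, F, P}.
Reachable from E after that: {E, P}.
Removed useless symbols: {F, T} and every production mentioning them.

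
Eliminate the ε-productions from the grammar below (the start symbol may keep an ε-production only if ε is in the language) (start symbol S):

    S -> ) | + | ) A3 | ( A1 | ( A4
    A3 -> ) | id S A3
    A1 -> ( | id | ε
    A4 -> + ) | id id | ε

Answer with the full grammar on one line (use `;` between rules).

S -> ) | + | ) A3 | ( A1 | ( | ( A4; A3 -> ) | id S A3; A1 -> ( | id; A4 -> + ) | id id

The nullable symbols are {A1, A4}.
ε ∉ L(G), so no ε-production is kept.
For each production, add variants omitting each subset of nullable occurrences: S → ( A1 gives ( A1 | (.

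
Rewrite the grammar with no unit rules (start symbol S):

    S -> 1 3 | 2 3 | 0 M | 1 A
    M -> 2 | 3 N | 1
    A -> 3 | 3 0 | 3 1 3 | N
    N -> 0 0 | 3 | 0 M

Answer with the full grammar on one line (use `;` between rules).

S -> 1 3 | 2 3 | 0 M | 1 A; M -> 2 | 3 N | 1; A -> 0 0 | 3 | 0 M | 3 0 | 3 1 3; N -> 0 0 | 3 | 0 M

Unit pairs: A ⇒* {N}.
Replace each nonterminal's rules with the union of the non-unit rules of every nonterminal it unit-derives.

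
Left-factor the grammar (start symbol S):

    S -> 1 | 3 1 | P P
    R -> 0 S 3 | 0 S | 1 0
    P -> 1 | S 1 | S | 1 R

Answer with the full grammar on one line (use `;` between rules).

R has alternatives sharing prefix '0 S': factor to R → 0 S R' with R' → 3 | ε.
P has alternatives sharing prefix '1': factor to P → 1 P' with P' → ε | R.
P has alternatives sharing prefix 'S': factor to P → S P'' with P'' → 1 | ε.

S -> 1 | 3 1 | P P; R -> 1 0 | 0 S R'; P -> 1 P' | S P''; R' -> 3 | ε; P' -> ε | R; P'' -> 1 | ε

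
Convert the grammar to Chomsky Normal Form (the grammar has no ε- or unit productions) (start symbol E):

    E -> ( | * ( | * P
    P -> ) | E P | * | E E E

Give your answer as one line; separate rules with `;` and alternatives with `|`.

E -> ( | X1 X2 | X1 P; P -> ) | E P | * | E Y1; X1 -> *; X2 -> (; Y1 -> E E

Introduce a nonterminal for each terminal appearing in a rule of length ≥ 2: X1 → *, X2 → (.
Binarize each right-hand side of length ≥ 3 by chaining fresh nonterminals (Y1, Y2, …): affected rules were P → E E E.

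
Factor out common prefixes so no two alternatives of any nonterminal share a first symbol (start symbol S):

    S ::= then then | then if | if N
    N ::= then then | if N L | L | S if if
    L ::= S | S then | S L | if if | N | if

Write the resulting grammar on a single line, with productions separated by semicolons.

S ::= if N | then S'; N ::= then then | if N L | L | S if if; L ::= N | S L' | if L''; S' ::= then | if; L' ::= ε | then | L; L'' ::= if | ε

S has alternatives sharing prefix 'then': factor to S → then S' with S' → then | if.
L has alternatives sharing prefix 'S': factor to L → S L' with L' → ε | then | L.
L has alternatives sharing prefix 'if': factor to L → if L'' with L'' → if | ε.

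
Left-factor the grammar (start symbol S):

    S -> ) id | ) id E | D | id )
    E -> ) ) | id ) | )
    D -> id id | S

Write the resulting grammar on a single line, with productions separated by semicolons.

S has alternatives sharing prefix ') id': factor to S → ) id S' with S' → ε | E.
E has alternatives sharing prefix ')': factor to E → ) E' with E' → ) | ε.

S -> D | id ) | ) id S'; E -> id ) | ) E'; D -> id id | S; S' -> ε | E; E' -> ) | ε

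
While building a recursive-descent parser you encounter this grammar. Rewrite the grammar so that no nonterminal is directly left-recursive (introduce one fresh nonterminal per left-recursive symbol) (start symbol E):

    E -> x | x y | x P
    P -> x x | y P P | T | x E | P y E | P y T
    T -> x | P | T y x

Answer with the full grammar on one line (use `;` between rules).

E -> x | x y | x P; P -> x x P' | y P P P' | T P' | x E P'; T -> x T' | P T'; P' -> y E P' | y T P' | ε; T' -> y x T' | ε

Left recursion appears on P, T.
For P: α = {y E, y T}, β = {x x, y P P, T, x E}. Rewrite as P → β P' and P' → α P' | ε.
For T: α = {y x}, β = {x, P}. Rewrite as T → β T' and T' → α T' | ε.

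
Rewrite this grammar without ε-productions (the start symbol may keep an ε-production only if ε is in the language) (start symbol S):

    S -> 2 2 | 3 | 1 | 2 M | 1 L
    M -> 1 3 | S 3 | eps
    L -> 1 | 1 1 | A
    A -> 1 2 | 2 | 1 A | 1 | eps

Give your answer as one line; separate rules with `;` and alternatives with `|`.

Nullable set = {A, L, M}.
ε ∉ L(G), so no ε-production is kept.
Expand every rule over subsets of its nullable positions: S → 2 M gives 2 M | 2. A → 1 A gives 1 A | 1.

S -> 2 2 | 3 | 1 | 2 M | 2 | 1 L; M -> 1 3 | S 3; L -> 1 | 1 1 | A; A -> 1 2 | 2 | 1 A | 1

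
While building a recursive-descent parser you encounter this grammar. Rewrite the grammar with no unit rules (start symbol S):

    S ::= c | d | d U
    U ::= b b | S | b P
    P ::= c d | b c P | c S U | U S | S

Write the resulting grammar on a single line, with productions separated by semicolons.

S ::= c | d | d U; U ::= b b | b P | c | d | d U; P ::= c | d | d U | c d | b c P | c S U | U S

Unit pairs: P ⇒* {S}; U ⇒* {S}.
For every A with A ⇒* B via unit rules, add B's non-unit alternatives to A; then delete every rule of the form X → Y.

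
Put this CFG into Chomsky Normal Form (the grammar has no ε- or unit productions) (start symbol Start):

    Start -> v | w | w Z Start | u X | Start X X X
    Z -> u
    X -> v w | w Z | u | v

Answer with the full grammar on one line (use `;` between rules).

Introduce a nonterminal for each terminal appearing in a rule of length ≥ 2: X1 → w, X2 → u, X3 → v.
Binarize each right-hand side of length ≥ 3 by chaining fresh nonterminals (Y1, Y2, …): affected rules were Start → X1 Z Start; Start → Start X X X.

Start -> v | w | X1 Y1 | X2 X | Start Y2; Z -> u; X -> X3 X1 | X1 Z | u | v; X1 -> w; X2 -> u; X3 -> v; Y1 -> Z Start; Y2 -> X Y3; Y3 -> X X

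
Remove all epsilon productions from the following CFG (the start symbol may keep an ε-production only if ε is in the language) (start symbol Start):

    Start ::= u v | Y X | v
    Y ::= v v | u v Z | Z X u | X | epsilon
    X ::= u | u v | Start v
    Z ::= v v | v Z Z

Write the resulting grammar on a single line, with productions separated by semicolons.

Nullable nonterminals: {Y}.
ε ∉ L(G), so no ε-production is kept.
Add the nullable-subset variants: Start → Y X gives Y X | X.

Start ::= u v | Y X | X | v; Y ::= v v | u v Z | Z X u | X; X ::= u | u v | Start v; Z ::= v v | v Z Z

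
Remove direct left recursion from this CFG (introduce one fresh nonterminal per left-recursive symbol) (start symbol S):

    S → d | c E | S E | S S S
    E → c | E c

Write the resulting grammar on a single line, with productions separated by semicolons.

S, E are directly left-recursive.
For S: α = {E, S S}, β = {d, c E}. Rewrite as S → β S' and S' → α S' | ε.
For E: α = {c}, β = {c}. Rewrite as E → β E' and E' → α E' | ε.

S → d S' | c E S'; E → c E'; S' → E S' | S S S' | ε; E' → c E' | ε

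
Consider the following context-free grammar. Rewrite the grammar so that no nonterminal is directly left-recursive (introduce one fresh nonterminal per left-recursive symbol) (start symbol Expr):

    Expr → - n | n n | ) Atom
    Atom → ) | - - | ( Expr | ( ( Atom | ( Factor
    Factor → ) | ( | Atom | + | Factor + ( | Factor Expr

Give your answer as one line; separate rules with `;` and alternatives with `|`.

Expr → - n | n n | ) Atom; Atom → ) | - - | ( Expr | ( ( Atom | ( Factor; Factor → ) Factor1 | ( Factor1 | Atom Factor1 | + Factor1; Factor1 → + ( Factor1 | Expr Factor1 | ε

Factor is directly left-recursive.
For Factor: α = {+ (, Expr}, β = {), (, Atom, +}. Rewrite as Factor → β Factor1 and Factor1 → α Factor1 | ε.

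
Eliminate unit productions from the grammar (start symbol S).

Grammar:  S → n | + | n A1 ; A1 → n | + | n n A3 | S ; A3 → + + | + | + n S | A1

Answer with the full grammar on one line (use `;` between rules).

Unit pairs: A1 ⇒* {S}; A3 ⇒* {A1, S}.
Replace each nonterminal's rules with the union of the non-unit rules of every nonterminal it unit-derives.

S → n | + | n A1; A1 → n | + | n n A3 | n A1; A3 → n | + | n n A3 | n A1 | + + | + n S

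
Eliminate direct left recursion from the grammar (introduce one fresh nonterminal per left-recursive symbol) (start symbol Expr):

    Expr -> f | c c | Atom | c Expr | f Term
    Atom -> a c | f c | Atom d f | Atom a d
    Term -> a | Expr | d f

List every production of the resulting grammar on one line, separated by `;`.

Directly left-recursive nonterminal: Atom.
For Atom: α = {d f, a d}, β = {a c, f c}. Rewrite as Atom → β Atom1 and Atom1 → α Atom1 | ε.

Expr -> f | c c | Atom | c Expr | f Term; Atom -> a c Atom1 | f c Atom1; Term -> a | Expr | d f; Atom1 -> d f Atom1 | a d Atom1 | epsilon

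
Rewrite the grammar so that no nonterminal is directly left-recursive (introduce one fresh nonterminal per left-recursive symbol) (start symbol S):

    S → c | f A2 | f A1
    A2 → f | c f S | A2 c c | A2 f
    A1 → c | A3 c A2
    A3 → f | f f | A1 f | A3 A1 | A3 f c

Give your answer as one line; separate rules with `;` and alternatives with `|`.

A2, A3 are directly left-recursive.
For A2: α = {c c, f}, β = {f, c f S}. Rewrite as A2 → β A2' and A2' → α A2' | ε.
For A3: α = {A1, f c}, β = {f, f f, A1 f}. Rewrite as A3 → β A3' and A3' → α A3' | ε.

S → c | f A2 | f A1; A2 → f A2' | c f S A2'; A1 → c | A3 c A2; A3 → f A3' | f f A3' | A1 f A3'; A2' → c c A2' | f A2' | ε; A3' → A1 A3' | f c A3' | ε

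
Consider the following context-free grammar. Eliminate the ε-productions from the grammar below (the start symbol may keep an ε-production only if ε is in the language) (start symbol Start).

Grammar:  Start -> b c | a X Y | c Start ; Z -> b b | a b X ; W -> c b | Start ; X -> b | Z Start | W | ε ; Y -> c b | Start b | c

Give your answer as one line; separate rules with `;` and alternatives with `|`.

Start -> b c | a X Y | a Y | c Start; Z -> b b | a b X | a b; W -> c b | Start; X -> b | Z Start | W; Y -> c b | Start b | c

Nullable set = {X}.
ε ∉ L(G), so no ε-production is kept.
For each production, add variants omitting each subset of nullable occurrences: Start → a X Y gives a X Y | a Y. Z → a b X gives a b X | a b.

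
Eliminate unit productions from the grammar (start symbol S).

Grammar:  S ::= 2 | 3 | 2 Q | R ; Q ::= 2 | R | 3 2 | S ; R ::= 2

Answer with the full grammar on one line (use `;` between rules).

S ::= 2 | 3 | 2 Q; Q ::= 2 | 3 | 2 Q | 3 2; R ::= 2

Unit pairs: Q ⇒* {R, S}; S ⇒* {R}.
For each unit pair (A, B), copy every non-unit production of B to A, then drop all unit productions.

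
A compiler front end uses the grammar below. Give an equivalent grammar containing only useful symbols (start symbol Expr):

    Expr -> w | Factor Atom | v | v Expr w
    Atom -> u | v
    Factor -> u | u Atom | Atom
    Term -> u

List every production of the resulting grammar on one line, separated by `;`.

Expr -> w | Factor Atom | v | v Expr w; Atom -> u | v; Factor -> u | u Atom | Atom

Generating nonterminals: {Atom, Expr, Factor, Term}.
Reachable from Expr after that: {Atom, Expr, Factor}.
Removed useless symbols: {Term} and every production mentioning them.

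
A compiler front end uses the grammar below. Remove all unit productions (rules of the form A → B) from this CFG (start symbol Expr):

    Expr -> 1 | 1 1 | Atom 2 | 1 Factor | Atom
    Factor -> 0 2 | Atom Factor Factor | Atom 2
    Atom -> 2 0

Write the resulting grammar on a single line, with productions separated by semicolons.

Unit pairs: Expr ⇒* {Atom}.
For each unit pair (A, B), copy every non-unit production of B to A, then drop all unit productions.

Expr -> 2 0 | 1 | 1 1 | Atom 2 | 1 Factor; Factor -> 0 2 | Atom Factor Factor | Atom 2; Atom -> 2 0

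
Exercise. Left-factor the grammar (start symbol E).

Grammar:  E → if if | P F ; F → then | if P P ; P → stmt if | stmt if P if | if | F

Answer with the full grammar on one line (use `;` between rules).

P has alternatives sharing prefix 'stmt if': factor to P → stmt if P' with P' → ε | P if.

E → if if | P F; F → then | if P P; P → if | F | stmt if P'; P' → ε | P if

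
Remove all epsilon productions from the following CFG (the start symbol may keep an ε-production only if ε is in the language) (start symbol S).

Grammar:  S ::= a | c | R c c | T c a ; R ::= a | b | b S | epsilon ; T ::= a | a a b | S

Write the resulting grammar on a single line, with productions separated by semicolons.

Nullable nonterminals: {R}.
ε ∉ L(G), so no ε-production is kept.
Expand every rule over subsets of its nullable positions: S → R c c gives R c c | c c.

S ::= a | c | R c c | c c | T c a; R ::= a | b | b S; T ::= a | a a b | S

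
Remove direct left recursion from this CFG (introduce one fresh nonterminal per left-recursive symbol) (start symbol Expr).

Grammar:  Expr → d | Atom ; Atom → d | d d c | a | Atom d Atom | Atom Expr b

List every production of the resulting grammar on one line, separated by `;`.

Left recursion appears on Atom.
For Atom: α = {d Atom, Expr b}, β = {d, d d c, a}. Rewrite as Atom → β Atom1 and Atom1 → α Atom1 | ε.

Expr → d | Atom; Atom → d Atom1 | d d c Atom1 | a Atom1; Atom1 → d Atom Atom1 | Expr b Atom1 | eps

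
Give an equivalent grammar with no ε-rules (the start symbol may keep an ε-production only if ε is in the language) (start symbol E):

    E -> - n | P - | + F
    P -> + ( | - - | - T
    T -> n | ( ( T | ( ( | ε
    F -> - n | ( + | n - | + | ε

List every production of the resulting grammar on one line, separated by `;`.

E -> - n | P - | + F | +; P -> + ( | - - | - T | -; T -> n | ( ( T | ( (; F -> - n | ( + | n - | +

The nullable symbols are {F, T}.
ε ∉ L(G), so no ε-production is kept.
Expand every rule over subsets of its nullable positions: E → + F gives + F | +. P → - T gives - T | -. T → ( ( T gives ( ( T | ( (.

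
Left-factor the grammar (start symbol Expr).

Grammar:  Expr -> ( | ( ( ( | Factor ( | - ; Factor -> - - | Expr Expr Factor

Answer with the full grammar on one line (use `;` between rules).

Expr -> Factor ( | - | ( Expr1; Factor -> - - | Expr Expr Factor; Expr1 -> ε | ( (

Expr has alternatives sharing prefix '(': factor to Expr → ( Expr1 with Expr1 → ε | ( (.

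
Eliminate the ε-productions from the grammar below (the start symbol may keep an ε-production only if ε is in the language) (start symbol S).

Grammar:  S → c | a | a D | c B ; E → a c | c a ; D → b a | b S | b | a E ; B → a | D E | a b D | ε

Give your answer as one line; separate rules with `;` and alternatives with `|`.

S → c | a | a D | c B; E → a c | c a; D → b a | b S | b | a E; B → a | D E | a b D

Nullable set = {B}.
ε ∉ L(G), so no ε-production is kept.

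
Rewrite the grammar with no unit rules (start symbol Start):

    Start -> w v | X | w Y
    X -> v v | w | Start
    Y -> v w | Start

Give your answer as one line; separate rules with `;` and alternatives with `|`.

Start -> w v | w Y | v v | w; X -> w v | w Y | v v | w; Y -> w v | w Y | v v | w | v w

Unit pairs: Start ⇒* {X}; X ⇒* {Start}; Y ⇒* {Start, X}.
For each unit pair (A, B), copy every non-unit production of B to A, then drop all unit productions.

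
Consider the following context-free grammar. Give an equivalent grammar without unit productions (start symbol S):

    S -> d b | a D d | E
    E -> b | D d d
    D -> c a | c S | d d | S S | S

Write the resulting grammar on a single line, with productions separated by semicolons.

Unit pairs: D ⇒* {E, S}; S ⇒* {E}.
Replace each nonterminal's rules with the union of the non-unit rules of every nonterminal it unit-derives.

S -> b | D d d | d b | a D d; E -> b | D d d; D -> d b | a D d | b | D d d | c a | c S | d d | S S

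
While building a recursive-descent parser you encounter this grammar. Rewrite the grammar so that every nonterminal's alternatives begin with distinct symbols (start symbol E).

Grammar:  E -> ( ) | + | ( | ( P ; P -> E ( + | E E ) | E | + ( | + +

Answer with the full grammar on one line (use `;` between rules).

E has alternatives sharing prefix '(': factor to E → ( E' with E' → ) | ε | P.
P has alternatives sharing prefix 'E': factor to P → E P' with P' → ( + | E ) | ε.
P has alternatives sharing prefix '+': factor to P → + P'' with P'' → ( | +.

E -> + | ( E'; P -> E P' | + P''; E' -> ) | ε | P; P' -> ( + | E ) | ε; P'' -> ( | +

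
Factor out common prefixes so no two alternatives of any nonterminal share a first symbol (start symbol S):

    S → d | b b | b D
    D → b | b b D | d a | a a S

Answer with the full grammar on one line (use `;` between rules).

S has alternatives sharing prefix 'b': factor to S → b S' with S' → b | D.
D has alternatives sharing prefix 'b': factor to D → b D' with D' → ε | b D.

S → d | b S'; D → d a | a a S | b D'; S' → b | D; D' → ε | b D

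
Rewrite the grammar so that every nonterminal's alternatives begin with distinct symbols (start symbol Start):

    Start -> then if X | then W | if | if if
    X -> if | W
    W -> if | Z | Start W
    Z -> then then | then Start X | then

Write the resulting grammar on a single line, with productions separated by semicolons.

Start has alternatives sharing prefix 'then': factor to Start → then Start1 with Start1 → if X | W.
Start has alternatives sharing prefix 'if': factor to Start → if Start2 with Start2 → ε | if.
Z has alternatives sharing prefix 'then': factor to Z → then Z1 with Z1 → then | Start X | ε.

Start -> then Start1 | if Start2; X -> if | W; W -> if | Z | Start W; Z -> then Z1; Start1 -> if X | W; Start2 -> ε | if; Z1 -> then | Start X | ε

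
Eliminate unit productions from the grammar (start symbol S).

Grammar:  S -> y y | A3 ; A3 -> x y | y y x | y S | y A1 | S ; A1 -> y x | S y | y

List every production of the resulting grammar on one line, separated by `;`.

Unit pairs: A3 ⇒* {S}; S ⇒* {A3}.
Replace each nonterminal's rules with the union of the non-unit rules of every nonterminal it unit-derives.

S -> y y | x y | y y x | y S | y A1; A3 -> y y | x y | y y x | y S | y A1; A1 -> y x | S y | y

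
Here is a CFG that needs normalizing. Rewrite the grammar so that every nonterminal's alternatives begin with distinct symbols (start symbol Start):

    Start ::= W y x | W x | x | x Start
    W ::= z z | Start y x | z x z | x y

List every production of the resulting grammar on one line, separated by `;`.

Start has alternatives sharing prefix 'W': factor to Start → W Start1 with Start1 → y x | x.
Start has alternatives sharing prefix 'x': factor to Start → x Start2 with Start2 → ε | Start.
W has alternatives sharing prefix 'z': factor to W → z W1 with W1 → z | x z.

Start ::= W Start1 | x Start2; W ::= Start y x | x y | z W1; Start1 ::= y x | x; Start2 ::= ε | Start; W1 ::= z | x z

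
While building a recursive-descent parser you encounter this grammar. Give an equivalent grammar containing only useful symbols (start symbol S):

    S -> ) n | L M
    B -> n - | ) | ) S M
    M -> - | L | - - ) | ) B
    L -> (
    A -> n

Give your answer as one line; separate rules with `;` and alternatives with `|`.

S -> ) n | L M; B -> n - | ) | ) S M; M -> - | L | - - ) | ) B; L -> (

Generating nonterminals: {A, B, L, M, S}.
Reachable from S after that: {B, L, M, S}.
Removed useless symbols: {A} and every production mentioning them.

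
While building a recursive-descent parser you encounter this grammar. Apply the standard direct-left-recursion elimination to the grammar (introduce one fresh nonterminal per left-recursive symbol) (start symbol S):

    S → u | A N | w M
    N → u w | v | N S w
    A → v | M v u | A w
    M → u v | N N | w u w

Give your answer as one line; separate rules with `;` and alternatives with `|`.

N, A are directly left-recursive.
For N: α = {S w}, β = {u w, v}. Rewrite as N → β N' and N' → α N' | ε.
For A: α = {w}, β = {v, M v u}. Rewrite as A → β A' and A' → α A' | ε.

S → u | A N | w M; N → u w N' | v N'; A → v A' | M v u A'; M → u v | N N | w u w; N' → S w N' | ε; A' → w A' | ε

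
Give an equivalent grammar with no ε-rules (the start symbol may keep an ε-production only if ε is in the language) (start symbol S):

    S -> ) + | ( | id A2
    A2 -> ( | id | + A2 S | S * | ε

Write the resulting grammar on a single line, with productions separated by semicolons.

S -> ) + | ( | id A2 | id; A2 -> ( | id | + A2 S | + S | S *

Nullable nonterminals: {A2}.
ε ∉ L(G), so no ε-production is kept.
For each production, add variants omitting each subset of nullable occurrences: S → id A2 gives id A2 | id. A2 → + A2 S gives + A2 S | + S.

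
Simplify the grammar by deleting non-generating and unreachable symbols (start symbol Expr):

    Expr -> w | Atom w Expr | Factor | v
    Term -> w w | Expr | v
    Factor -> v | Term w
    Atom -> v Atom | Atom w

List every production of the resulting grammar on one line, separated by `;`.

Expr -> w | Factor | v; Term -> w w | Expr | v; Factor -> v | Term w

Generating nonterminals: {Expr, Factor, Term}.
Reachable from Expr after that: {Expr, Factor, Term}.
Removed useless symbols: {Atom} and every production mentioning them.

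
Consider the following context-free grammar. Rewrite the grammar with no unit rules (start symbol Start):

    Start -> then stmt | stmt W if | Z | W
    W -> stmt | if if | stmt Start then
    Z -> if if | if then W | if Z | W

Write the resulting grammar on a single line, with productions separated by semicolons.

Start -> if if | if then W | if Z | then stmt | stmt W if | stmt | stmt Start then; W -> stmt | if if | stmt Start then; Z -> if if | if then W | if Z | stmt | stmt Start then

Unit pairs: Start ⇒* {W, Z}; Z ⇒* {W}.
For each unit pair (A, B), copy every non-unit production of B to A, then drop all unit productions.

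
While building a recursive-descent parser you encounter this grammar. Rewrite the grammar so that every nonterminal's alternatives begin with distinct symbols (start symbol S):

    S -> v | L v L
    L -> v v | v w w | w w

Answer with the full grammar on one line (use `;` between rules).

S -> v | L v L; L -> w w | v L'; L' -> v | w w

L has alternatives sharing prefix 'v': factor to L → v L' with L' → v | w w.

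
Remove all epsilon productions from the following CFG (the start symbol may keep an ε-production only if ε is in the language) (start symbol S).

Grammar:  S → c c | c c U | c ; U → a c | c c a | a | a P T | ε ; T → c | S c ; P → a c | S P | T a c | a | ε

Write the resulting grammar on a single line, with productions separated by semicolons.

S → c c | c c U | c; U → a c | c c a | a | a P T | a T; T → c | S c; P → a c | S P | S | T a c | a

Nullable set = {P, U}.
ε ∉ L(G), so no ε-production is kept.
Expand every rule over subsets of its nullable positions: U → a P T gives a P T | a T. P → S P gives S P | S.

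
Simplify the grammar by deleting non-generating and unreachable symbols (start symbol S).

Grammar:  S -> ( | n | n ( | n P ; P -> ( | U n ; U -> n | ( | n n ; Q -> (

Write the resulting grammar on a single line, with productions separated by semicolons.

Generating nonterminals: {P, Q, S, U}.
Reachable from S after that: {P, S, U}.
Removed useless symbols: {Q} and every production mentioning them.

S -> ( | n | n ( | n P; P -> ( | U n; U -> n | ( | n n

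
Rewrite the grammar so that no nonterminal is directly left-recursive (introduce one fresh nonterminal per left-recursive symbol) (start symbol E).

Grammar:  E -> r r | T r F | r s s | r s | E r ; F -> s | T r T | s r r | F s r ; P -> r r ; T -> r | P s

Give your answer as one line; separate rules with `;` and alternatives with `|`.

E -> r r E' | T r F E' | r s s E' | r s E'; F -> s F' | T r T F' | s r r F'; P -> r r; T -> r | P s; E' -> r E' | ε; F' -> s r F' | ε

Directly left-recursive nonterminals: E, F.
For E: α = {r}, β = {r r, T r F, r s s, r s}. Rewrite as E → β E' and E' → α E' | ε.
For F: α = {s r}, β = {s, T r T, s r r}. Rewrite as F → β F' and F' → α F' | ε.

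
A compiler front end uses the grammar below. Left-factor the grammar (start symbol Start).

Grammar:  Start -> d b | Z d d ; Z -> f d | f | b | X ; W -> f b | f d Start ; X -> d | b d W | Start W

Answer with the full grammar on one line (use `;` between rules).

Start -> d b | Z d d; Z -> b | X | f Z1; W -> f W1; X -> d | b d W | Start W; Z1 -> d | ε; W1 -> b | d Start

Z has alternatives sharing prefix 'f': factor to Z → f Z1 with Z1 → d | ε.
W has alternatives sharing prefix 'f': factor to W → f W1 with W1 → b | d Start.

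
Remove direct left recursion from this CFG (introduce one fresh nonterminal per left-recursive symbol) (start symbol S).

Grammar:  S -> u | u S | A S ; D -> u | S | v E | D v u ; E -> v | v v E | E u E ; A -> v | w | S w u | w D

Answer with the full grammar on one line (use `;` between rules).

S -> u | u S | A S; D -> u D' | S D' | v E D'; E -> v E' | v v E E'; A -> v | w | S w u | w D; D' -> v u D' | ε; E' -> u E E' | ε

D, E are directly left-recursive.
For D: α = {v u}, β = {u, S, v E}. Rewrite as D → β D' and D' → α D' | ε.
For E: α = {u E}, β = {v, v v E}. Rewrite as E → β E' and E' → α E' | ε.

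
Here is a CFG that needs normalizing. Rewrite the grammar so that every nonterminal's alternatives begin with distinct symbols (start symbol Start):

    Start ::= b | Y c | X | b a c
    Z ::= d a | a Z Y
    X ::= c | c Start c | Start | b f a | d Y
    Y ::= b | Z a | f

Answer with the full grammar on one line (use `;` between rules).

Start ::= Y c | X | b Start1; Z ::= d a | a Z Y; X ::= Start | b f a | d Y | c X1; Y ::= b | Z a | f; Start1 ::= ε | a c; X1 ::= ε | Start c

Start has alternatives sharing prefix 'b': factor to Start → b Start1 with Start1 → ε | a c.
X has alternatives sharing prefix 'c': factor to X → c X1 with X1 → ε | Start c.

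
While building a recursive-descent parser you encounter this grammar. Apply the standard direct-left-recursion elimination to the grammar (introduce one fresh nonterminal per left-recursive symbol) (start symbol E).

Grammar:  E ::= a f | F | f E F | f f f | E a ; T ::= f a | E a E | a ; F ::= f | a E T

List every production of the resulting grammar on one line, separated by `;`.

E ::= a f E' | F E' | f E F E' | f f f E'; T ::= f a | E a E | a; F ::= f | a E T; E' ::= a E' | ε

E is directly left-recursive.
For E: α = {a}, β = {a f, F, f E F, f f f}. Rewrite as E → β E' and E' → α E' | ε.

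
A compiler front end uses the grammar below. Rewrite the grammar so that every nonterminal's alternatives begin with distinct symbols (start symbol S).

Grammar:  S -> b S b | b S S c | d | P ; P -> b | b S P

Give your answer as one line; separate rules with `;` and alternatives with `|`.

S -> d | P | b S S'; P -> b P'; S' -> b | S c; P' -> ε | S P

S has alternatives sharing prefix 'b S': factor to S → b S S' with S' → b | S c.
P has alternatives sharing prefix 'b': factor to P → b P' with P' → ε | S P.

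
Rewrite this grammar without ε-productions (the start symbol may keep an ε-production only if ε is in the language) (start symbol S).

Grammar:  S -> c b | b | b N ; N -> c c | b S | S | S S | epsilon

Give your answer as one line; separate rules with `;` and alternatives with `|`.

S -> c b | b | b N; N -> c c | b S | S | S S

Nullable nonterminals: {N}.
ε ∉ L(G), so no ε-production is kept.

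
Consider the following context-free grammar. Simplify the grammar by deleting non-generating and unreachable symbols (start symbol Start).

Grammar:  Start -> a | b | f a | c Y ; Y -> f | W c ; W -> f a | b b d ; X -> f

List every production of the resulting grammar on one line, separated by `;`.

Generating nonterminals: {Start, W, X, Y}.
Reachable from Start after that: {Start, W, Y}.
Removed useless symbols: {X} and every production mentioning them.

Start -> a | b | f a | c Y; Y -> f | W c; W -> f a | b b d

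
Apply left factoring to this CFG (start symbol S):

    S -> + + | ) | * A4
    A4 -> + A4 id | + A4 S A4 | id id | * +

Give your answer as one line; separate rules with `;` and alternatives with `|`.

A4 has alternatives sharing prefix '+ A4': factor to A4 → + A4 A4' with A4' → id | S A4.

S -> + + | ) | * A4; A4 -> id id | * + | + A4 A4'; A4' -> id | S A4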